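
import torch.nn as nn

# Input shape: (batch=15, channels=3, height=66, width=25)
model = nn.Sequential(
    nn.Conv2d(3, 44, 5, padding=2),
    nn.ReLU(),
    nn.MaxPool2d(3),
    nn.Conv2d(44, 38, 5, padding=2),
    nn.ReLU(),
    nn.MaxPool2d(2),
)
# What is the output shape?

Input shape: (15, 3, 66, 25)
  -> after first Conv2d: (15, 44, 66, 25)
  -> after first MaxPool2d: (15, 44, 22, 8)
  -> after second Conv2d: (15, 38, 22, 8)
Output shape: (15, 38, 11, 4)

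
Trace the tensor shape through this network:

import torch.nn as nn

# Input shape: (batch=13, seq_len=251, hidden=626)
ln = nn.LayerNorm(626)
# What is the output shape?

Input shape: (13, 251, 626)
Output shape: (13, 251, 626)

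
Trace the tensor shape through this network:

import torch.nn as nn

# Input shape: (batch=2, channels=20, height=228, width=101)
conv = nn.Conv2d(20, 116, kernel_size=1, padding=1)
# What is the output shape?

Input shape: (2, 20, 228, 101)
Output shape: (2, 116, 230, 103)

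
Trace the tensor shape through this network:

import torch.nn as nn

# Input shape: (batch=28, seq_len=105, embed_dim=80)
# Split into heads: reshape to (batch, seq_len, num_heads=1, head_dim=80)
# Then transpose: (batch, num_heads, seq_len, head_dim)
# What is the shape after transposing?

Input shape: (28, 105, 80)
  -> after reshape: (28, 105, 1, 80)
Output shape: (28, 1, 105, 80)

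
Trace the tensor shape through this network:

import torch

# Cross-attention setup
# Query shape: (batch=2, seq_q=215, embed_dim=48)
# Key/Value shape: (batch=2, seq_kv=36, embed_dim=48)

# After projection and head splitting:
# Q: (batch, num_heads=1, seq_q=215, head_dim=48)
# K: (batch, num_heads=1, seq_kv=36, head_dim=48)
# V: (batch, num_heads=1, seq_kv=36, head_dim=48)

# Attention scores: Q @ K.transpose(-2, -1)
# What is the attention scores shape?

Input shape: (2, 215, 48)
Output shape: (2, 1, 215, 36)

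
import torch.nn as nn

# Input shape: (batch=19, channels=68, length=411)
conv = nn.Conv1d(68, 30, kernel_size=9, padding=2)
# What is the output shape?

Input shape: (19, 68, 411)
Output shape: (19, 30, 407)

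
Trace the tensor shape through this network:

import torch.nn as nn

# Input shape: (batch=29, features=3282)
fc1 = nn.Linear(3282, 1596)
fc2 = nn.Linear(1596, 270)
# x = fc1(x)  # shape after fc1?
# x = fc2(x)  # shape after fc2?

Input shape: (29, 3282)
  -> after fc1: (29, 1596)
Output shape: (29, 270)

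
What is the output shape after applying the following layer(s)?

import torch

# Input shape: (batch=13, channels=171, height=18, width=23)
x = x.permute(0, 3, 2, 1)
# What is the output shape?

Input shape: (13, 171, 18, 23)
Output shape: (13, 23, 18, 171)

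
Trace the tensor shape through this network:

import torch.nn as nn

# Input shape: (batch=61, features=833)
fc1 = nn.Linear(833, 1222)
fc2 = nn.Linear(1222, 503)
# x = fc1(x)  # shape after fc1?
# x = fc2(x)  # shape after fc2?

Input shape: (61, 833)
  -> after fc1: (61, 1222)
Output shape: (61, 503)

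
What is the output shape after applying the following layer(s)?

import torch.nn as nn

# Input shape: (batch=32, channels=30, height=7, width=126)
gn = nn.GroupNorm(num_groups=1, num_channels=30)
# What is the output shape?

Input shape: (32, 30, 7, 126)
Output shape: (32, 30, 7, 126)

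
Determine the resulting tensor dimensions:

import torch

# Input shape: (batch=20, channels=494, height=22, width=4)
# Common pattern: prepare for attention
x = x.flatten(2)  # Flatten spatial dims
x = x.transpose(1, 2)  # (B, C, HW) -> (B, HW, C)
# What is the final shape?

Input shape: (20, 494, 22, 4)
  -> after flatten(2): (20, 494, 88)
Output shape: (20, 88, 494)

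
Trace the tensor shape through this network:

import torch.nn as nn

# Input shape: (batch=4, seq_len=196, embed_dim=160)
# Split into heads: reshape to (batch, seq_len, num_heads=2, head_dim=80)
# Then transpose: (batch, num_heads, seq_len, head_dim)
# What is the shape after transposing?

Input shape: (4, 196, 160)
  -> after reshape: (4, 196, 2, 80)
Output shape: (4, 2, 196, 80)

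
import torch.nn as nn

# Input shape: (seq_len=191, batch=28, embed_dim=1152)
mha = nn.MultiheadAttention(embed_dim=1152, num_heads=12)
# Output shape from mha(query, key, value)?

Input shape: (191, 28, 1152)
Output shape: (191, 28, 1152)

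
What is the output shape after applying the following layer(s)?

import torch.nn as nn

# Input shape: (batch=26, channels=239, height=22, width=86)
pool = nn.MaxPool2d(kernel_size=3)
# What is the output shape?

Input shape: (26, 239, 22, 86)
Output shape: (26, 239, 7, 28)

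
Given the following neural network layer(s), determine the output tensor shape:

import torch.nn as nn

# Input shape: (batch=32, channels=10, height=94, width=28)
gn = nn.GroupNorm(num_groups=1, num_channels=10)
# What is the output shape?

Input shape: (32, 10, 94, 28)
Output shape: (32, 10, 94, 28)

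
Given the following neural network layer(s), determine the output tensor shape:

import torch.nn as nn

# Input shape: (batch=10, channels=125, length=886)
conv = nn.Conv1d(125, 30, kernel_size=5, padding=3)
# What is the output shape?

Input shape: (10, 125, 886)
Output shape: (10, 30, 888)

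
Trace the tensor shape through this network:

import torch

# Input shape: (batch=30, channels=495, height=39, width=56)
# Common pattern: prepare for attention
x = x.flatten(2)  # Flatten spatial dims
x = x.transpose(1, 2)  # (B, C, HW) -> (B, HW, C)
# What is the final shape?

Input shape: (30, 495, 39, 56)
  -> after flatten(2): (30, 495, 2184)
Output shape: (30, 2184, 495)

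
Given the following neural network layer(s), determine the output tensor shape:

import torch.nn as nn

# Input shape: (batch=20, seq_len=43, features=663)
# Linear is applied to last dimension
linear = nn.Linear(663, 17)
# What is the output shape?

Input shape: (20, 43, 663)
Output shape: (20, 43, 17)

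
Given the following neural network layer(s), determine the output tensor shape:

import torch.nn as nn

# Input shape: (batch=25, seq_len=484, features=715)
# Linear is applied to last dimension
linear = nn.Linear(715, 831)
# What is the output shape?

Input shape: (25, 484, 715)
Output shape: (25, 484, 831)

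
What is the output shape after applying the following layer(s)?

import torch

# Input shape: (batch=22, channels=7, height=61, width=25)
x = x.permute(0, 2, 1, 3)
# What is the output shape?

Input shape: (22, 7, 61, 25)
Output shape: (22, 61, 7, 25)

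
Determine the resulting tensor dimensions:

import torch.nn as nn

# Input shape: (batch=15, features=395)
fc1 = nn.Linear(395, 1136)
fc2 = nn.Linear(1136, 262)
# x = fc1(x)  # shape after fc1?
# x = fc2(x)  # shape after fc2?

Input shape: (15, 395)
  -> after fc1: (15, 1136)
Output shape: (15, 262)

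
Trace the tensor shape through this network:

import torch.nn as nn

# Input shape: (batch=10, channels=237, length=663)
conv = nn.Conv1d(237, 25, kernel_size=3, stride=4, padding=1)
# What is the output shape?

Input shape: (10, 237, 663)
Output shape: (10, 25, 166)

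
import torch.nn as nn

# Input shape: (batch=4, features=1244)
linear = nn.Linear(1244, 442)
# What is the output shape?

Input shape: (4, 1244)
Output shape: (4, 442)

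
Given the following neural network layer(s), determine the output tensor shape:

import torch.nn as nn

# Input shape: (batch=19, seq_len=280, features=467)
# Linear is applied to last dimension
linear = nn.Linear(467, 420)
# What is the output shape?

Input shape: (19, 280, 467)
Output shape: (19, 280, 420)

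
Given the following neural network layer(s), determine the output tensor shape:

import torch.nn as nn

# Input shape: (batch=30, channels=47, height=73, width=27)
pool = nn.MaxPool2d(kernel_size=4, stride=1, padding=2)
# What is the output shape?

Input shape: (30, 47, 73, 27)
Output shape: (30, 47, 74, 28)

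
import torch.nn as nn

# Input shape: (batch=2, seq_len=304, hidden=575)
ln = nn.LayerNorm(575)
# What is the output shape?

Input shape: (2, 304, 575)
Output shape: (2, 304, 575)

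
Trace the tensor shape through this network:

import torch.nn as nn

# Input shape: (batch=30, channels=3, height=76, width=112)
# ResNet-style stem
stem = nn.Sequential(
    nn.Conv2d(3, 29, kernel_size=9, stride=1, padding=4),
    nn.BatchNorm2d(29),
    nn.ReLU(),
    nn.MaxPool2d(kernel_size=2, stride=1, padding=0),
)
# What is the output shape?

Input shape: (30, 3, 76, 112)
  -> after Conv2d 9x9 stride=1: (30, 29, 76, 112)
Output shape: (30, 29, 75, 111)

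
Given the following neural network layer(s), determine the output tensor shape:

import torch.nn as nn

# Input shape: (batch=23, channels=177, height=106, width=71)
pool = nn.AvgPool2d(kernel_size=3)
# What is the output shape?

Input shape: (23, 177, 106, 71)
Output shape: (23, 177, 35, 23)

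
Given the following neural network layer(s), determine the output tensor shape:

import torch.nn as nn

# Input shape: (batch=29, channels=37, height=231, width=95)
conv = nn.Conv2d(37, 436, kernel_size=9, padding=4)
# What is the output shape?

Input shape: (29, 37, 231, 95)
Output shape: (29, 436, 231, 95)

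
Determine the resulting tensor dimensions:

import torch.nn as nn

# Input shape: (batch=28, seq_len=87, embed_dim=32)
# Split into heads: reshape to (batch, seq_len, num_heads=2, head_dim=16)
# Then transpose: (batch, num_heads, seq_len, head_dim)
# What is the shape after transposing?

Input shape: (28, 87, 32)
  -> after reshape: (28, 87, 2, 16)
Output shape: (28, 2, 87, 16)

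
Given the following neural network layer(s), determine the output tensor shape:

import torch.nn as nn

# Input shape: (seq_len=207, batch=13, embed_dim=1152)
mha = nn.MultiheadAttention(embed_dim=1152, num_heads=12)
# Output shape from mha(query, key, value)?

Input shape: (207, 13, 1152)
Output shape: (207, 13, 1152)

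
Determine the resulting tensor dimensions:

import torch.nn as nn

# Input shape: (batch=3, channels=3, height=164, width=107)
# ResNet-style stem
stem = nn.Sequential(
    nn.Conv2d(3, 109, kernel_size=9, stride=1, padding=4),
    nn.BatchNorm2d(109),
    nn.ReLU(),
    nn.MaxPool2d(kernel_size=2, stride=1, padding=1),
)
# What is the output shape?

Input shape: (3, 3, 164, 107)
  -> after Conv2d 9x9 stride=1: (3, 109, 164, 107)
Output shape: (3, 109, 165, 108)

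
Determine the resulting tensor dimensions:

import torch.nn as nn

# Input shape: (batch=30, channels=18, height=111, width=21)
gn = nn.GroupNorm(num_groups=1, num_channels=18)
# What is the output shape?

Input shape: (30, 18, 111, 21)
Output shape: (30, 18, 111, 21)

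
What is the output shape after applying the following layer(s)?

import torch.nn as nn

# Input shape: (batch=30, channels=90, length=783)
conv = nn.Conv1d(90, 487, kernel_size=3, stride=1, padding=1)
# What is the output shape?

Input shape: (30, 90, 783)
Output shape: (30, 487, 783)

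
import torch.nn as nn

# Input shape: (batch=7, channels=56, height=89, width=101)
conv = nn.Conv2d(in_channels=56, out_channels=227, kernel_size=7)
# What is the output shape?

Input shape: (7, 56, 89, 101)
Output shape: (7, 227, 83, 95)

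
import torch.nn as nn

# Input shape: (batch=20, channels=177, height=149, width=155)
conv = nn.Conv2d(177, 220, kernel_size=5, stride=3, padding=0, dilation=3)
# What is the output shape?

Input shape: (20, 177, 149, 155)
Output shape: (20, 220, 46, 48)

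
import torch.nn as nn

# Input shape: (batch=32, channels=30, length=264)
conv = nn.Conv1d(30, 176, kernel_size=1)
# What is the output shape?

Input shape: (32, 30, 264)
Output shape: (32, 176, 264)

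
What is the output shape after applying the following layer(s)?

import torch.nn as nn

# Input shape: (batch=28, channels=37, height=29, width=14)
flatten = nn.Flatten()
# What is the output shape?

Input shape: (28, 37, 29, 14)
Output shape: (28, 15022)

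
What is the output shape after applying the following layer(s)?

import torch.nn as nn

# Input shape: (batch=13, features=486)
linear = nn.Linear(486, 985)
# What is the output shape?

Input shape: (13, 486)
Output shape: (13, 985)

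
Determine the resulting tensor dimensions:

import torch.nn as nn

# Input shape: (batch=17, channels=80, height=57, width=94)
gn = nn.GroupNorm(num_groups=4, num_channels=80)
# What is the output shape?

Input shape: (17, 80, 57, 94)
Output shape: (17, 80, 57, 94)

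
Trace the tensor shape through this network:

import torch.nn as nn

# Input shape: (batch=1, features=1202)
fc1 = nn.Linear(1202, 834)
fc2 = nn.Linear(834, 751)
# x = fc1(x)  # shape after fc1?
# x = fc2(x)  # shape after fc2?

Input shape: (1, 1202)
  -> after fc1: (1, 834)
Output shape: (1, 751)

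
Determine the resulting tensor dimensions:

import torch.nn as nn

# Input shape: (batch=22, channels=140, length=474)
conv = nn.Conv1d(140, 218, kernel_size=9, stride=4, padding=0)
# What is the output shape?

Input shape: (22, 140, 474)
Output shape: (22, 218, 117)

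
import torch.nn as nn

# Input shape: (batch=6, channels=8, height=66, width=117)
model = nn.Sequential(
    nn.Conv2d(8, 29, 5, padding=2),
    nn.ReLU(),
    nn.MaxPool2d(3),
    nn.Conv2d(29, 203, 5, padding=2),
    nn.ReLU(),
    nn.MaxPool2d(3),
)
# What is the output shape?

Input shape: (6, 8, 66, 117)
  -> after first Conv2d: (6, 29, 66, 117)
  -> after first MaxPool2d: (6, 29, 22, 39)
  -> after second Conv2d: (6, 203, 22, 39)
Output shape: (6, 203, 7, 13)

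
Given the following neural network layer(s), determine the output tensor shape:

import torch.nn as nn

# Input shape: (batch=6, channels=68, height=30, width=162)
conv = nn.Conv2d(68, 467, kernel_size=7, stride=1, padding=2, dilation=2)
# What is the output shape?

Input shape: (6, 68, 30, 162)
Output shape: (6, 467, 22, 154)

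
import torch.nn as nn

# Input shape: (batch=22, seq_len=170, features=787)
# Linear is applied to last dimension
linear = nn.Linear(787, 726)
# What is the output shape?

Input shape: (22, 170, 787)
Output shape: (22, 170, 726)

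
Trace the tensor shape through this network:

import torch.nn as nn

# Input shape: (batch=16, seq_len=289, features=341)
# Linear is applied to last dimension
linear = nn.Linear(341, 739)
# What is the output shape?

Input shape: (16, 289, 341)
Output shape: (16, 289, 739)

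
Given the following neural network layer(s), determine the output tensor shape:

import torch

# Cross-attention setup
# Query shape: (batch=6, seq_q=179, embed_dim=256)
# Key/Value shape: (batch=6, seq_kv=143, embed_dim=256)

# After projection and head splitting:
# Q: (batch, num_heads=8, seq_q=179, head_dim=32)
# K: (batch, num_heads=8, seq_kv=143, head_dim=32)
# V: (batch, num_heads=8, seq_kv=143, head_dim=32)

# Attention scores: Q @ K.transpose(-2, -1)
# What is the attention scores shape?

Input shape: (6, 179, 256)
Output shape: (6, 8, 179, 143)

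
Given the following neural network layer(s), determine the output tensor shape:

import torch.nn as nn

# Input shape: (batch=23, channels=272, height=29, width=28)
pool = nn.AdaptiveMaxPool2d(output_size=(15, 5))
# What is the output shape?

Input shape: (23, 272, 29, 28)
Output shape: (23, 272, 15, 5)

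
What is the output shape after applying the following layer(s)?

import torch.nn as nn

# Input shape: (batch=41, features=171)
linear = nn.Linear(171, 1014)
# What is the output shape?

Input shape: (41, 171)
Output shape: (41, 1014)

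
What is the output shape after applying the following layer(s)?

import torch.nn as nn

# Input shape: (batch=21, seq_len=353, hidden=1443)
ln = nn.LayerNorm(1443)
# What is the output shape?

Input shape: (21, 353, 1443)
Output shape: (21, 353, 1443)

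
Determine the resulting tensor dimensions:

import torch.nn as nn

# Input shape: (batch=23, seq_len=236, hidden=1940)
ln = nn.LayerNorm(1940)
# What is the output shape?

Input shape: (23, 236, 1940)
Output shape: (23, 236, 1940)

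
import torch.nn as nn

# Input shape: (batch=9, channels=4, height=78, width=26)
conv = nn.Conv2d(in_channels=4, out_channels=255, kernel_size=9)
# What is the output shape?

Input shape: (9, 4, 78, 26)
Output shape: (9, 255, 70, 18)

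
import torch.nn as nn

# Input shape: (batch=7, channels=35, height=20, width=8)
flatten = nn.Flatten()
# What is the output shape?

Input shape: (7, 35, 20, 8)
Output shape: (7, 5600)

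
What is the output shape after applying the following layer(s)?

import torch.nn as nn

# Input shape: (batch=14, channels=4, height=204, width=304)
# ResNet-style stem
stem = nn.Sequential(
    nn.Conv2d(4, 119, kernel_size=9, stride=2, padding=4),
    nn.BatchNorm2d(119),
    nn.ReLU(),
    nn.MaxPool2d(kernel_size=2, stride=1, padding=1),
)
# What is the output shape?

Input shape: (14, 4, 204, 304)
  -> after Conv2d 9x9 stride=2: (14, 119, 102, 152)
Output shape: (14, 119, 103, 153)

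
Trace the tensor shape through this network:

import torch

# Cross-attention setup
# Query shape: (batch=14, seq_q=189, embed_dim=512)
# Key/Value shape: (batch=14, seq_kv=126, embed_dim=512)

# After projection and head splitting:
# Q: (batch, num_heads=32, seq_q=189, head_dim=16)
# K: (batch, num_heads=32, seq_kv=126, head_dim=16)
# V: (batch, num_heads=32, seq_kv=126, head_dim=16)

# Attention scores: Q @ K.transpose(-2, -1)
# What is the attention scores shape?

Input shape: (14, 189, 512)
Output shape: (14, 32, 189, 126)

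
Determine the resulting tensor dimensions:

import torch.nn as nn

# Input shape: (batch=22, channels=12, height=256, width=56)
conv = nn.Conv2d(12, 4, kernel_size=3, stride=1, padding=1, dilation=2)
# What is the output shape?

Input shape: (22, 12, 256, 56)
Output shape: (22, 4, 254, 54)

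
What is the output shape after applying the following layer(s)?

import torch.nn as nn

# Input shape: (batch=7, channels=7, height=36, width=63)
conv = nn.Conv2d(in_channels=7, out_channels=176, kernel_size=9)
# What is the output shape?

Input shape: (7, 7, 36, 63)
Output shape: (7, 176, 28, 55)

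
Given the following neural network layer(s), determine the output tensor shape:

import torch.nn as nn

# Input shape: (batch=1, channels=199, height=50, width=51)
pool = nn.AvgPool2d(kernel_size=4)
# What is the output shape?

Input shape: (1, 199, 50, 51)
Output shape: (1, 199, 12, 12)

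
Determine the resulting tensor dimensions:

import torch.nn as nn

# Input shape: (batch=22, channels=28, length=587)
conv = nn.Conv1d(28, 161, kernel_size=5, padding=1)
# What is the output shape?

Input shape: (22, 28, 587)
Output shape: (22, 161, 585)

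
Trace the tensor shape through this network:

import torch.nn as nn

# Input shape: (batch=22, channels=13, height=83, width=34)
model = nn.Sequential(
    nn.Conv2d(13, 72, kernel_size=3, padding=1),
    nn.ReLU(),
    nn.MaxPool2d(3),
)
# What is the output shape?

Input shape: (22, 13, 83, 34)
  -> after Conv2d: (22, 72, 83, 34)
  -> after ReLU: (22, 72, 83, 34)
Output shape: (22, 72, 27, 11)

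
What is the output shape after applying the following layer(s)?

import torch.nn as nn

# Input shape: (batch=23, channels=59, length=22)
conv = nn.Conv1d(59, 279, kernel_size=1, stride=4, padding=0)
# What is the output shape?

Input shape: (23, 59, 22)
Output shape: (23, 279, 6)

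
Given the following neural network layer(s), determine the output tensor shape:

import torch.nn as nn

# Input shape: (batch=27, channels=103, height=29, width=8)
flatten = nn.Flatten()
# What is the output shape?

Input shape: (27, 103, 29, 8)
Output shape: (27, 23896)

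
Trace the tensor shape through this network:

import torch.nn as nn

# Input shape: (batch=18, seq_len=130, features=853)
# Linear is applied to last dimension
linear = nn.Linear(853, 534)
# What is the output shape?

Input shape: (18, 130, 853)
Output shape: (18, 130, 534)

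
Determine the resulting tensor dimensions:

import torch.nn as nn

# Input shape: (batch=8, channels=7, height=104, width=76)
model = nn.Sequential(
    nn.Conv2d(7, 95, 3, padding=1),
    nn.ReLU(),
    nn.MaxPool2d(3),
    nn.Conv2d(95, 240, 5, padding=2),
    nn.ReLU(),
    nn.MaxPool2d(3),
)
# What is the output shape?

Input shape: (8, 7, 104, 76)
  -> after first Conv2d: (8, 95, 104, 76)
  -> after first MaxPool2d: (8, 95, 34, 25)
  -> after second Conv2d: (8, 240, 34, 25)
Output shape: (8, 240, 11, 8)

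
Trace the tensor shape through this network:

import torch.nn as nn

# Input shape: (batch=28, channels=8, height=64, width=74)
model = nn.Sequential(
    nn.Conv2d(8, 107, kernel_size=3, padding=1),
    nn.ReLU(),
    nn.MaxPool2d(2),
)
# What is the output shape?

Input shape: (28, 8, 64, 74)
  -> after Conv2d: (28, 107, 64, 74)
  -> after ReLU: (28, 107, 64, 74)
Output shape: (28, 107, 32, 37)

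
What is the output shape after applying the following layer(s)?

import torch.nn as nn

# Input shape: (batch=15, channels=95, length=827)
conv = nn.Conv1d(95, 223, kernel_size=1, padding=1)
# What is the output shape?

Input shape: (15, 95, 827)
Output shape: (15, 223, 829)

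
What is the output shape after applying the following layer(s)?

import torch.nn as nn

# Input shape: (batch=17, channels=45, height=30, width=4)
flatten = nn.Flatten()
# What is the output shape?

Input shape: (17, 45, 30, 4)
Output shape: (17, 5400)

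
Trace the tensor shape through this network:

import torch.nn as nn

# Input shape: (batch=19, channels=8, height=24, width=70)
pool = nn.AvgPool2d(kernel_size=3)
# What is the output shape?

Input shape: (19, 8, 24, 70)
Output shape: (19, 8, 8, 23)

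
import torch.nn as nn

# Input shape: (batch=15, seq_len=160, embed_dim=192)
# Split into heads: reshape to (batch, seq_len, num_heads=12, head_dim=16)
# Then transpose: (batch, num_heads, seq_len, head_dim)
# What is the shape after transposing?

Input shape: (15, 160, 192)
  -> after reshape: (15, 160, 12, 16)
Output shape: (15, 12, 160, 16)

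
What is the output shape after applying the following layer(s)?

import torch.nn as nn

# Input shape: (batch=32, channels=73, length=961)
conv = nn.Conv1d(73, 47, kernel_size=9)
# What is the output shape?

Input shape: (32, 73, 961)
Output shape: (32, 47, 953)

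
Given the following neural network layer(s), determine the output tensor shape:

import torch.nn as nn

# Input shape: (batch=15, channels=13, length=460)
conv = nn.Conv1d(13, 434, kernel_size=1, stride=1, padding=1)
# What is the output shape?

Input shape: (15, 13, 460)
Output shape: (15, 434, 462)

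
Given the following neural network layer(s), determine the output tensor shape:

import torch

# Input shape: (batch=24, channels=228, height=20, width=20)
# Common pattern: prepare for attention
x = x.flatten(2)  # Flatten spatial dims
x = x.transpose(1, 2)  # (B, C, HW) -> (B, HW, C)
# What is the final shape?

Input shape: (24, 228, 20, 20)
  -> after flatten(2): (24, 228, 400)
Output shape: (24, 400, 228)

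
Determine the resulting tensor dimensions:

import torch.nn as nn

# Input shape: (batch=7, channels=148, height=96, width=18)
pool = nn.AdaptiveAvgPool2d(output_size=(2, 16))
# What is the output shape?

Input shape: (7, 148, 96, 18)
Output shape: (7, 148, 2, 16)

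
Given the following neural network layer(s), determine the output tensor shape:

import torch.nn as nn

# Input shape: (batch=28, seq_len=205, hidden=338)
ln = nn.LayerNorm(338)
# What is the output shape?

Input shape: (28, 205, 338)
Output shape: (28, 205, 338)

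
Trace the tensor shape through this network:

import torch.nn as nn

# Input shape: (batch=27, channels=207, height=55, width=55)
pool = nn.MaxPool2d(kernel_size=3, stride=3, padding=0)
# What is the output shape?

Input shape: (27, 207, 55, 55)
Output shape: (27, 207, 18, 18)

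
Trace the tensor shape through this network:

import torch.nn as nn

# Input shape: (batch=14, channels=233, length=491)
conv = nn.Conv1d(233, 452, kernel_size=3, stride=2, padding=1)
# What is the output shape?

Input shape: (14, 233, 491)
Output shape: (14, 452, 246)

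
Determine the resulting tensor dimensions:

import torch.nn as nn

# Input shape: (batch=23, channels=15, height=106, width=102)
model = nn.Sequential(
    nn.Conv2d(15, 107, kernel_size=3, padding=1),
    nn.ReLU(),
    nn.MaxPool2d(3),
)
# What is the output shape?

Input shape: (23, 15, 106, 102)
  -> after Conv2d: (23, 107, 106, 102)
  -> after ReLU: (23, 107, 106, 102)
Output shape: (23, 107, 35, 34)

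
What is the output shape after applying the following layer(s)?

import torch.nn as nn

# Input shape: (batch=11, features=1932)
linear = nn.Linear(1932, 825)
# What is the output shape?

Input shape: (11, 1932)
Output shape: (11, 825)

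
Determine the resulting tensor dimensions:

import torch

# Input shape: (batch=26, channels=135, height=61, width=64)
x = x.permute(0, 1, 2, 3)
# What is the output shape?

Input shape: (26, 135, 61, 64)
Output shape: (26, 135, 61, 64)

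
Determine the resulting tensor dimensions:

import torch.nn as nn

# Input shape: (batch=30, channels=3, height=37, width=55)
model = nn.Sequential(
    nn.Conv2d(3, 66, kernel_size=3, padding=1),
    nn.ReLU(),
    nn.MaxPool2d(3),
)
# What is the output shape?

Input shape: (30, 3, 37, 55)
  -> after Conv2d: (30, 66, 37, 55)
  -> after ReLU: (30, 66, 37, 55)
Output shape: (30, 66, 12, 18)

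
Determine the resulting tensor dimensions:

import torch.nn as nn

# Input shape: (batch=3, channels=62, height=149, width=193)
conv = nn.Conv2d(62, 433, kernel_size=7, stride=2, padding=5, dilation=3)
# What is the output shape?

Input shape: (3, 62, 149, 193)
Output shape: (3, 433, 71, 93)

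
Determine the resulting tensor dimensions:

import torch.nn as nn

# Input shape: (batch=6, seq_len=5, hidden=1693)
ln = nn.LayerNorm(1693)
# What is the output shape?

Input shape: (6, 5, 1693)
Output shape: (6, 5, 1693)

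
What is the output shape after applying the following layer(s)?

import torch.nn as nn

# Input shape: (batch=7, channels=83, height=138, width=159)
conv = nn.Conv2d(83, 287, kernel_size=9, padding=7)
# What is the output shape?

Input shape: (7, 83, 138, 159)
Output shape: (7, 287, 144, 165)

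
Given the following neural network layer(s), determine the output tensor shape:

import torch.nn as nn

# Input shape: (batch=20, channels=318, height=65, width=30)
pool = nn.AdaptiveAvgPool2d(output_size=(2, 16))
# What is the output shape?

Input shape: (20, 318, 65, 30)
Output shape: (20, 318, 2, 16)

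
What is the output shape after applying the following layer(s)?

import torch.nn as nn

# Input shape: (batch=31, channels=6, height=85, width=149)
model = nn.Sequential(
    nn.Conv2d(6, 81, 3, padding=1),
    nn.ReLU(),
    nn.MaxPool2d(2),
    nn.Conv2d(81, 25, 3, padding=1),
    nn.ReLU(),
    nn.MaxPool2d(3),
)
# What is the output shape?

Input shape: (31, 6, 85, 149)
  -> after first Conv2d: (31, 81, 85, 149)
  -> after first MaxPool2d: (31, 81, 42, 74)
  -> after second Conv2d: (31, 25, 42, 74)
Output shape: (31, 25, 14, 24)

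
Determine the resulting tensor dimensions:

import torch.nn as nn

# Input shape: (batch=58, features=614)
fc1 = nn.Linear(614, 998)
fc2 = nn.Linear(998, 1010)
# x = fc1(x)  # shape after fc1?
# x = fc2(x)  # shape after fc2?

Input shape: (58, 614)
  -> after fc1: (58, 998)
Output shape: (58, 1010)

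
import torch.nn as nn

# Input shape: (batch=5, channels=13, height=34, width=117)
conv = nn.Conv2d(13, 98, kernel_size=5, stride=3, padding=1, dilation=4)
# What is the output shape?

Input shape: (5, 13, 34, 117)
Output shape: (5, 98, 7, 35)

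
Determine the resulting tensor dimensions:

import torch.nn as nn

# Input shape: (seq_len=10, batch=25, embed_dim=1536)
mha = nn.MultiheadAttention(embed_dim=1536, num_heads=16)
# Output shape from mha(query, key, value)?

Input shape: (10, 25, 1536)
Output shape: (10, 25, 1536)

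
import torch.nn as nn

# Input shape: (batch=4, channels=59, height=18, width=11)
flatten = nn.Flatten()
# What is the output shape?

Input shape: (4, 59, 18, 11)
Output shape: (4, 11682)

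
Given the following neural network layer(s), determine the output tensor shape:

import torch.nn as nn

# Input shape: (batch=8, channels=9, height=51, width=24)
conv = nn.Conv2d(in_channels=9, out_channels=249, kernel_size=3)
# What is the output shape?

Input shape: (8, 9, 51, 24)
Output shape: (8, 249, 49, 22)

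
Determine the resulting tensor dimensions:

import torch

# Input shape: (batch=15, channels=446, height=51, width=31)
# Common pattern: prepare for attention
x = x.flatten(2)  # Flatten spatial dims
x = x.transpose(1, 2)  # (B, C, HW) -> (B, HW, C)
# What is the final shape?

Input shape: (15, 446, 51, 31)
  -> after flatten(2): (15, 446, 1581)
Output shape: (15, 1581, 446)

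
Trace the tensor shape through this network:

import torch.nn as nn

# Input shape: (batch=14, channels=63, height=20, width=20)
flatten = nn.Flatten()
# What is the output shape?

Input shape: (14, 63, 20, 20)
Output shape: (14, 25200)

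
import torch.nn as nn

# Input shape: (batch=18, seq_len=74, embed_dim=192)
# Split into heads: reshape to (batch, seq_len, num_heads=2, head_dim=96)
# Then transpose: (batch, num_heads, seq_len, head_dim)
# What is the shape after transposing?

Input shape: (18, 74, 192)
  -> after reshape: (18, 74, 2, 96)
Output shape: (18, 2, 74, 96)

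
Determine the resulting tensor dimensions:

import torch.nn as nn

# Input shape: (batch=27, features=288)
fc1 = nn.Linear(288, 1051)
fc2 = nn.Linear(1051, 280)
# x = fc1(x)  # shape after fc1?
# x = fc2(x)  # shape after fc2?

Input shape: (27, 288)
  -> after fc1: (27, 1051)
Output shape: (27, 280)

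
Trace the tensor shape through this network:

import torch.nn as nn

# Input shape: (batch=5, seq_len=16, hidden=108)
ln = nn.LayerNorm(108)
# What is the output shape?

Input shape: (5, 16, 108)
Output shape: (5, 16, 108)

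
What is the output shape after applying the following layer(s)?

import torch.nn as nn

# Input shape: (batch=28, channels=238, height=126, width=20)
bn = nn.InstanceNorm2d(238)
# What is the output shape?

Input shape: (28, 238, 126, 20)
Output shape: (28, 238, 126, 20)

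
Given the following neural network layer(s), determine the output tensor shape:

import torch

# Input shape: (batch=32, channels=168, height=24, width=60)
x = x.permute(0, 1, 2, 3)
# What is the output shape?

Input shape: (32, 168, 24, 60)
Output shape: (32, 168, 24, 60)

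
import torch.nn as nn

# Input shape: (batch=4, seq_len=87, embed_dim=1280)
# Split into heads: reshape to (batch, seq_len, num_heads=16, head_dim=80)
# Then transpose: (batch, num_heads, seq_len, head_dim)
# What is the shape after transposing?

Input shape: (4, 87, 1280)
  -> after reshape: (4, 87, 16, 80)
Output shape: (4, 16, 87, 80)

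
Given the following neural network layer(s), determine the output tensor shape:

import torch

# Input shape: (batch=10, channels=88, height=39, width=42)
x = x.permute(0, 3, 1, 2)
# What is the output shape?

Input shape: (10, 88, 39, 42)
Output shape: (10, 42, 88, 39)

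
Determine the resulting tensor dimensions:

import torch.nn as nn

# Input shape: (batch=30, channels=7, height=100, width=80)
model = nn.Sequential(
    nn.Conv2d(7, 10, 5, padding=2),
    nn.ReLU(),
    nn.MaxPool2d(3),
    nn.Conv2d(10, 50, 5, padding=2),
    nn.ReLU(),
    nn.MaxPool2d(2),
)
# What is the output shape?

Input shape: (30, 7, 100, 80)
  -> after first Conv2d: (30, 10, 100, 80)
  -> after first MaxPool2d: (30, 10, 33, 26)
  -> after second Conv2d: (30, 50, 33, 26)
Output shape: (30, 50, 16, 13)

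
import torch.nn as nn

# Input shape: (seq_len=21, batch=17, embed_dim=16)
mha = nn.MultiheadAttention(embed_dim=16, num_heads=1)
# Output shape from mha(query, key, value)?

Input shape: (21, 17, 16)
Output shape: (21, 17, 16)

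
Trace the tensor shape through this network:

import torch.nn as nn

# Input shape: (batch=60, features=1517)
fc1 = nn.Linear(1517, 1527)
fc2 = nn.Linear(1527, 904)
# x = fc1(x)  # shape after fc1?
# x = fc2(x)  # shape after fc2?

Input shape: (60, 1517)
  -> after fc1: (60, 1527)
Output shape: (60, 904)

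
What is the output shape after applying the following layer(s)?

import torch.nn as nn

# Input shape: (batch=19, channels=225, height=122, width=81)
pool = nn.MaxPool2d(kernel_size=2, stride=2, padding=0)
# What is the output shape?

Input shape: (19, 225, 122, 81)
Output shape: (19, 225, 61, 40)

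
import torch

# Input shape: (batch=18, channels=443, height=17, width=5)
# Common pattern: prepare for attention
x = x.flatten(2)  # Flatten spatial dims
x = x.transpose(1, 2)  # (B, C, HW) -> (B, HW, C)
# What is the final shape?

Input shape: (18, 443, 17, 5)
  -> after flatten(2): (18, 443, 85)
Output shape: (18, 85, 443)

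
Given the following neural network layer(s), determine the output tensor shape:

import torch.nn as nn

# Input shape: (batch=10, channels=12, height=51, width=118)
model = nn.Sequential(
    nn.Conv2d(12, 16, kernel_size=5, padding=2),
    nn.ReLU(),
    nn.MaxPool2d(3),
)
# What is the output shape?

Input shape: (10, 12, 51, 118)
  -> after Conv2d: (10, 16, 51, 118)
  -> after ReLU: (10, 16, 51, 118)
Output shape: (10, 16, 17, 39)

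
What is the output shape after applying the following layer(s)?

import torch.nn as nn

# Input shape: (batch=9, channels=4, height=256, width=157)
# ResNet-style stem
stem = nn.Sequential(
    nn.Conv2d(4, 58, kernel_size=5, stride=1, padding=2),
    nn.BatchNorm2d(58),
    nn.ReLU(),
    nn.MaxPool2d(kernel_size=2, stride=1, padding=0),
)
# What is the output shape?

Input shape: (9, 4, 256, 157)
  -> after Conv2d 5x5 stride=1: (9, 58, 256, 157)
Output shape: (9, 58, 255, 156)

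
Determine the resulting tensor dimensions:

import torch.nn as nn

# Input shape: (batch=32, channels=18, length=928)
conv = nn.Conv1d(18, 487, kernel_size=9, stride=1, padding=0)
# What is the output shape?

Input shape: (32, 18, 928)
Output shape: (32, 487, 920)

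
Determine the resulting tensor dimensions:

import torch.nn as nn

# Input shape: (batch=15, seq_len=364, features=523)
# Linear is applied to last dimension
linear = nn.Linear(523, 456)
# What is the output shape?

Input shape: (15, 364, 523)
Output shape: (15, 364, 456)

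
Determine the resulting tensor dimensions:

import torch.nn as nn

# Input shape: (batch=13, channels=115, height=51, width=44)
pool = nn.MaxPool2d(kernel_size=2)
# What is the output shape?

Input shape: (13, 115, 51, 44)
Output shape: (13, 115, 25, 22)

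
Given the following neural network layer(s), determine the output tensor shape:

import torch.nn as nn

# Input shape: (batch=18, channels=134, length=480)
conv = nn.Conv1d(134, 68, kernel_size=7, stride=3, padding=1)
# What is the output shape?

Input shape: (18, 134, 480)
Output shape: (18, 68, 159)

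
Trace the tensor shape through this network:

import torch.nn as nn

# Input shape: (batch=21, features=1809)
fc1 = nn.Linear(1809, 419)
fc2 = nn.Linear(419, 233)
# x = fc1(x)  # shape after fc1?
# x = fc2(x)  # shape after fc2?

Input shape: (21, 1809)
  -> after fc1: (21, 419)
Output shape: (21, 233)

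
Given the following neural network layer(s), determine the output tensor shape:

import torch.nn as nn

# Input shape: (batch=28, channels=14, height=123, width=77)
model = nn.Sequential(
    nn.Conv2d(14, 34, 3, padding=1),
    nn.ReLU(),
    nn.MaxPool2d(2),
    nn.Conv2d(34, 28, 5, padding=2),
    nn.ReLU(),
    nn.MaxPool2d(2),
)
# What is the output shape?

Input shape: (28, 14, 123, 77)
  -> after first Conv2d: (28, 34, 123, 77)
  -> after first MaxPool2d: (28, 34, 61, 38)
  -> after second Conv2d: (28, 28, 61, 38)
Output shape: (28, 28, 30, 19)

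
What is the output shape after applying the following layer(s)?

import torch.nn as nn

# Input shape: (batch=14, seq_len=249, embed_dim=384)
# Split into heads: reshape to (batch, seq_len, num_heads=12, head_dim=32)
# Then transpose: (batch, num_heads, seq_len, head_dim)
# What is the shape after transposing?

Input shape: (14, 249, 384)
  -> after reshape: (14, 249, 12, 32)
Output shape: (14, 12, 249, 32)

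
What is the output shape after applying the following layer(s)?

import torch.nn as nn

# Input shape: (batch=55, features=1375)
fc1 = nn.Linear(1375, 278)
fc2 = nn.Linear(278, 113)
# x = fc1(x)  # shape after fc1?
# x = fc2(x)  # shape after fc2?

Input shape: (55, 1375)
  -> after fc1: (55, 278)
Output shape: (55, 113)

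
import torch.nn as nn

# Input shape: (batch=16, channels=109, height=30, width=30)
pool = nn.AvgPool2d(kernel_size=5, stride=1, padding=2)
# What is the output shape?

Input shape: (16, 109, 30, 30)
Output shape: (16, 109, 30, 30)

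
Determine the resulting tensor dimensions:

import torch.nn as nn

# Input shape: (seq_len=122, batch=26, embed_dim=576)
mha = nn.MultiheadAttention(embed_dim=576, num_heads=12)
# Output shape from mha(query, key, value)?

Input shape: (122, 26, 576)
Output shape: (122, 26, 576)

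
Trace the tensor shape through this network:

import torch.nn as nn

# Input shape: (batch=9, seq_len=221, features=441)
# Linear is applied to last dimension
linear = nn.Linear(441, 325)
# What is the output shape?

Input shape: (9, 221, 441)
Output shape: (9, 221, 325)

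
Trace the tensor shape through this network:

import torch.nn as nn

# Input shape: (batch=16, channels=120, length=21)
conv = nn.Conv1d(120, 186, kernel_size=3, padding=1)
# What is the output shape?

Input shape: (16, 120, 21)
Output shape: (16, 186, 21)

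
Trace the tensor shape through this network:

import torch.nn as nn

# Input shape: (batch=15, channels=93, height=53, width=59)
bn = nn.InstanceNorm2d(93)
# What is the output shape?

Input shape: (15, 93, 53, 59)
Output shape: (15, 93, 53, 59)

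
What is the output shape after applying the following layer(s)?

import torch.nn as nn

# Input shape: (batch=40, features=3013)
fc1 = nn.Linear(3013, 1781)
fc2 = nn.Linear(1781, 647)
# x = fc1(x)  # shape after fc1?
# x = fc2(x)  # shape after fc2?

Input shape: (40, 3013)
  -> after fc1: (40, 1781)
Output shape: (40, 647)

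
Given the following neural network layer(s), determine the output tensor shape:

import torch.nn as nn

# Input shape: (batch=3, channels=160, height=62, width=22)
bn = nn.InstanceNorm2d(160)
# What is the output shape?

Input shape: (3, 160, 62, 22)
Output shape: (3, 160, 62, 22)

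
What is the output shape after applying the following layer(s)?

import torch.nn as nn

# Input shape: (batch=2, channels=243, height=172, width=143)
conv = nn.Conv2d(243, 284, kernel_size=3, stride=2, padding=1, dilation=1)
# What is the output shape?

Input shape: (2, 243, 172, 143)
Output shape: (2, 284, 86, 72)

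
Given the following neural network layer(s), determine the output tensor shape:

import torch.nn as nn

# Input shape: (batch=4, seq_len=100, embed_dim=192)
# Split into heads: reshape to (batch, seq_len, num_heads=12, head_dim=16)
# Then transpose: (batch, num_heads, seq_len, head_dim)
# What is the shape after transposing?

Input shape: (4, 100, 192)
  -> after reshape: (4, 100, 12, 16)
Output shape: (4, 12, 100, 16)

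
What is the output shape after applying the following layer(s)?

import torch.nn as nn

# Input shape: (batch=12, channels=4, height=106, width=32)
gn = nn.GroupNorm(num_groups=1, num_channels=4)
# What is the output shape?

Input shape: (12, 4, 106, 32)
Output shape: (12, 4, 106, 32)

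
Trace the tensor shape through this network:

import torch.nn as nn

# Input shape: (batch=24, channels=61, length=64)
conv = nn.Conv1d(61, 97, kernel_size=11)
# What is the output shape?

Input shape: (24, 61, 64)
Output shape: (24, 97, 54)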